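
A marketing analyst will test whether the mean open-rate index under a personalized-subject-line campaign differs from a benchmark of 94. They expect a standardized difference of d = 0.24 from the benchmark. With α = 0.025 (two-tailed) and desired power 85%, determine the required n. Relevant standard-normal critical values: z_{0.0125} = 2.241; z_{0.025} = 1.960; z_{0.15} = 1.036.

n = 187

For a one-sample test: n = ((z_{α/2} + z_β) / d)².
z_{α/2} + z_β = 2.241 + 1.036 = 3.277.
n = (3.277 / 0.24)² = 13.654² = 186.44.
Round up.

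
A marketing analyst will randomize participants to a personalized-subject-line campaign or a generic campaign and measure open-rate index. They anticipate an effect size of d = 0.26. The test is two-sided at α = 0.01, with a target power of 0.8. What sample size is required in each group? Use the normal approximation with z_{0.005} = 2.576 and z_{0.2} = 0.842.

For two independent groups with equal n: n = 2·((z_{α/2} + z_β) / d)².
z_{α/2} + z_β = 2.576 + 0.842 = 3.418.
n = 2 × (3.418 / 0.26)² = 2 × 13.146² = 2 × 172.82 = 345.6.
Round up to the next whole participant.

n = 346 per group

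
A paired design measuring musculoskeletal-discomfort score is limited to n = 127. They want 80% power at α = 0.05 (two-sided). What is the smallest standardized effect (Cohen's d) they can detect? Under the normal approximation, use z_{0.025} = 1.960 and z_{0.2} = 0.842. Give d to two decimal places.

For a single sample (or paired design) of n = 127: d_min = (z_{α/2} + z_β)/√n.
z-sum = 1.960 + 0.842 = 2.802.
d_min = 2.802 / √127 = 2.802 / 11.269 = 0.249.

d_min ≈ 0.25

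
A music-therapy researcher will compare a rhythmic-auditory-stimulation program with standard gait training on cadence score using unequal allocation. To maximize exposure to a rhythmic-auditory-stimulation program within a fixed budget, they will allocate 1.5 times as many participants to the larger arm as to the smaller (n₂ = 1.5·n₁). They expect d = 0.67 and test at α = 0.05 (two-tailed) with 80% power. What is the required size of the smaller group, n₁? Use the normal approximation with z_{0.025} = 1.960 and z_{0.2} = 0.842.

n₁ = 30

With allocation ratio k = n₂/n₁ = 1.5, Var(x̄₁−x̄₂) = σ²(1/n₁ + 1/(k·n₁)) = σ²·(k+1)/(k·n₁).
So n₁ = (1 + 1/k)·((z_{α/2} + z_β)/d)² = 1.667 × (2.802/0.67)².
n₁ = 1.667 × 17.49 = 29.1.
Round up: n₁ = 30, giving n₂ = 1.5 × 30 = 45.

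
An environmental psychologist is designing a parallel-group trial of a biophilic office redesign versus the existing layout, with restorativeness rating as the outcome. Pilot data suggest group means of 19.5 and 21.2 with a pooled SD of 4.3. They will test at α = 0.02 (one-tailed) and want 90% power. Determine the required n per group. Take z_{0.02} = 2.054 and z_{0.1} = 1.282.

Cohen's d = |M₁ − M₂| / SD_pooled = |19.5 − 21.2| / 4.3 = 1.7 / 4.3 = 0.395.
For two independent groups with equal n: n = 2·((z_{α} + z_β) / d)².
z_{α} + z_β = 2.054 + 1.282 = 3.336.
n = 2 × (3.336 / 0.395)² = 2 × 8.446² = 2 × 71.33 = 142.7.
Round up to the next whole participant.

n = 143 per group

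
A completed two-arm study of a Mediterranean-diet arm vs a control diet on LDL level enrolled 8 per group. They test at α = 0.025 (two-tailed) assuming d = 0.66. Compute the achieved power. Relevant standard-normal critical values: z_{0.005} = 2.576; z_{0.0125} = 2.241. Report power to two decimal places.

power ≈ 0.18

For two equal groups, power = Φ(d·√(n/2) − z_{α/2}).
d·√(n/2) = 0.66 × √(8/2) = 0.66 × 2.000 = 1.320.
z_β = 1.320 − 2.241 = -0.921.
Power = Φ(-0.921) = 0.179.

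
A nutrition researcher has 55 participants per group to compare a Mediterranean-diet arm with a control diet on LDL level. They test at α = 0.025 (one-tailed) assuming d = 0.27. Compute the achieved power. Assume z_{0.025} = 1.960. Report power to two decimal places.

For two equal groups, power = Φ(d·√(n/2) − z_{α}).
d·√(n/2) = 0.27 × √(55/2) = 0.27 × 5.244 = 1.416.
z_β = 1.416 − 1.960 = -0.544.
Power = Φ(-0.544) = 0.293.

power ≈ 0.29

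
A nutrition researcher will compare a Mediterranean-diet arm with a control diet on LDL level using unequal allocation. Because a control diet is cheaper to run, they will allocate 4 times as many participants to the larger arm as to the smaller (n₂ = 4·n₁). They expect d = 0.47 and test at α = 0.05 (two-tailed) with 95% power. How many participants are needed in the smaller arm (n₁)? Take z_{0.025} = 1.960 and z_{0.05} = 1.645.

With allocation ratio k = n₂/n₁ = 4, Var(x̄₁−x̄₂) = σ²(1/n₁ + 1/(k·n₁)) = σ²·(k+1)/(k·n₁).
So n₁ = (1 + 1/k)·((z_{α/2} + z_β)/d)² = 1.250 × (3.605/0.47)².
n₁ = 1.250 × 58.83 = 73.5.
Round up: n₁ = 74, giving n₂ = 4 × 74 = 296.

n₁ = 74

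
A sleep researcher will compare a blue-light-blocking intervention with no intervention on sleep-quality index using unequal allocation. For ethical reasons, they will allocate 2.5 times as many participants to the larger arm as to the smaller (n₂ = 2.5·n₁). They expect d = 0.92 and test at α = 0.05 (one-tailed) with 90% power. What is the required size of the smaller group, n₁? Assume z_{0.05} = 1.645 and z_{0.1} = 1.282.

With allocation ratio k = n₂/n₁ = 2.5, Var(x̄₁−x̄₂) = σ²(1/n₁ + 1/(k·n₁)) = σ²·(k+1)/(k·n₁).
So n₁ = (1 + 1/k)·((z_{α} + z_β)/d)² = 1.400 × (2.927/0.92)².
n₁ = 1.400 × 10.12 = 14.2.
Round up: n₁ = 15, giving n₂ = ⌈2.5 × 15⌉ = ⌈37.5⌉ = 38.

n₁ = 15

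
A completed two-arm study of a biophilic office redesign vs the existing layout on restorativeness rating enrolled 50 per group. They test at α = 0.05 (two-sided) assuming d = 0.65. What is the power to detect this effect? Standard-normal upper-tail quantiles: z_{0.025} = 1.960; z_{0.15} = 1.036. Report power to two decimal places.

power ≈ 0.90

For two equal groups, power = Φ(d·√(n/2) − z_{α/2}).
d·√(n/2) = 0.65 × √(50/2) = 0.65 × 5.000 = 3.250.
z_β = 3.250 − 1.960 = 1.290.
Power = Φ(1.290) = 0.901.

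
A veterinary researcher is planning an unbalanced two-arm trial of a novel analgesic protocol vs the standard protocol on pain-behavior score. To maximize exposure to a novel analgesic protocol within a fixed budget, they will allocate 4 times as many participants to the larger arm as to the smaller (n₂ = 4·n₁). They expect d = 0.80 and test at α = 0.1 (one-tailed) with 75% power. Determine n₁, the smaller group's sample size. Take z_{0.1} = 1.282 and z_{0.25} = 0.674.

With allocation ratio k = n₂/n₁ = 4, Var(x̄₁−x̄₂) = σ²(1/n₁ + 1/(k·n₁)) = σ²·(k+1)/(k·n₁).
So n₁ = (1 + 1/k)·((z_{α} + z_β)/d)² = 1.250 × (1.956/0.80)².
n₁ = 1.250 × 5.98 = 7.5.
Round up: n₁ = 8, giving n₂ = 4 × 8 = 32.

n₁ = 8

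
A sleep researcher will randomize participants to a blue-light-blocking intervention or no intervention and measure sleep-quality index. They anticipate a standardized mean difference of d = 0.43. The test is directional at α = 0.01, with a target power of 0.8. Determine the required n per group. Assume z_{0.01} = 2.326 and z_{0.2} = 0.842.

n = 109 per group

For two independent groups with equal n: n = 2·((z_{α} + z_β) / d)².
z_{α} + z_β = 2.326 + 0.842 = 3.168.
n = 2 × (3.168 / 0.43)² = 2 × 7.367² = 2 × 54.28 = 108.6.
Round up to the next whole participant.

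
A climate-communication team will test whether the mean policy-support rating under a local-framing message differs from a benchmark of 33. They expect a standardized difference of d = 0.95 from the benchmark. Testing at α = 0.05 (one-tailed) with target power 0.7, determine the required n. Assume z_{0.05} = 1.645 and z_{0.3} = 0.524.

For a one-sample test: n = ((z_{α} + z_β) / d)².
z_{α} + z_β = 1.645 + 0.524 = 2.169.
n = (2.169 / 0.95)² = 2.283² = 5.21.
Round up.

n = 6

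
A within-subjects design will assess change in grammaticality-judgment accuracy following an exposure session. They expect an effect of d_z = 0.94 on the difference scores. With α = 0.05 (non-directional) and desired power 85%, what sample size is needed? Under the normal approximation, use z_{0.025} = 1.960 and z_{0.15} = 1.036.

For a paired (one-sample on differences) test: n = ((z_{α/2} + z_β) / d)².
z_{α/2} + z_β = 1.960 + 1.036 = 2.996.
n = (2.996 / 0.94)² = 3.187² = 10.16.
Round up.

n = 11 pairs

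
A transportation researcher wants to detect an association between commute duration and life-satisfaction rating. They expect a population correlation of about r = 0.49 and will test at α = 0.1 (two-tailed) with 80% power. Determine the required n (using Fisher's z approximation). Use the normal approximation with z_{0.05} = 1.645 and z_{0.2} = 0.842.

Fisher's z: C = ½·ln((1+r)/(1−r)) = ½·ln(2.9216) = 0.5361.
n = ((z_{α/2} + z_β)/C)² + 3.
(1.645 + 0.842) / 0.5361 = 2.487 / 0.5361 = 4.639.
n = 4.639² + 3 = 21.52 + 3 = 24.5.
Round up.

n = 25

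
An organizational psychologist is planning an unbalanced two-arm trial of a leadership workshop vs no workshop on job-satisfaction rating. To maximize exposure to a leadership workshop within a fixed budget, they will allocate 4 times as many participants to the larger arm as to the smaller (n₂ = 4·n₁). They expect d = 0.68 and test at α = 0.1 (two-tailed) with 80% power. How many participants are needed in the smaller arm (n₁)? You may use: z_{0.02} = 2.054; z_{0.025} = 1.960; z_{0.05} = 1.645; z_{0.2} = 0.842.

n₁ = 17

With allocation ratio k = n₂/n₁ = 4, Var(x̄₁−x̄₂) = σ²(1/n₁ + 1/(k·n₁)) = σ²·(k+1)/(k·n₁).
So n₁ = (1 + 1/k)·((z_{α/2} + z_β)/d)² = 1.250 × (2.487/0.68)².
n₁ = 1.250 × 13.38 = 16.7.
Round up: n₁ = 17, giving n₂ = 4 × 17 = 68.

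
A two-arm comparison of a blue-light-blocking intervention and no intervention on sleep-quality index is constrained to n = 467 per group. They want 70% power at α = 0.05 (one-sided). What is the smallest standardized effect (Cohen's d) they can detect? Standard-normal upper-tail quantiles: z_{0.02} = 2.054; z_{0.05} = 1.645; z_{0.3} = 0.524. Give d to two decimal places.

For two independent groups of n = 467 each: d_min = (z_{α} + z_β)·√(2/n).
z-sum = 1.645 + 0.524 = 2.169.
d_min = 2.169 × √(2/467) = 2.169 × 0.0654 = 0.142.

d_min ≈ 0.14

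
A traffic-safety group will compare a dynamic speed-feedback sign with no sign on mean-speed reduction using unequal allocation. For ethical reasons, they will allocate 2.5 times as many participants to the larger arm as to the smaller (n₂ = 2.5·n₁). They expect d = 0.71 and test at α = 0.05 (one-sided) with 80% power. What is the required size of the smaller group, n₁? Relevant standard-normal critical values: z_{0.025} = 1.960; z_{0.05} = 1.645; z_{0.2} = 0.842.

With allocation ratio k = n₂/n₁ = 2.5, Var(x̄₁−x̄₂) = σ²(1/n₁ + 1/(k·n₁)) = σ²·(k+1)/(k·n₁).
So n₁ = (1 + 1/k)·((z_{α} + z_β)/d)² = 1.400 × (2.487/0.71)².
n₁ = 1.400 × 12.27 = 17.2.
Round up: n₁ = 18, giving n₂ = 2.5 × 18 = 45.

n₁ = 18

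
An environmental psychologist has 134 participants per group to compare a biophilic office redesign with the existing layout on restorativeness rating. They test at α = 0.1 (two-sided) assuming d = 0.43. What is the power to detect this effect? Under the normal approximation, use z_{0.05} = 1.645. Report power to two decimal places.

For two equal groups, power = Φ(d·√(n/2) − z_{α/2}).
d·√(n/2) = 0.43 × √(134/2) = 0.43 × 8.185 = 3.520.
z_β = 3.520 − 1.645 = 1.875.
Power = Φ(1.875) = 0.970.

power ≈ 0.97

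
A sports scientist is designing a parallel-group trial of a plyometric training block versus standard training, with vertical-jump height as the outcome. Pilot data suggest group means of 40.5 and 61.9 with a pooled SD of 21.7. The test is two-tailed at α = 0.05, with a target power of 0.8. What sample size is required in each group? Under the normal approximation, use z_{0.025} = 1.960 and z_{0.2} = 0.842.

Cohen's d = |M₁ − M₂| / SD_pooled = |40.5 − 61.9| / 21.7 = 21.4 / 21.7 = 0.986.
For two independent groups with equal n: n = 2·((z_{α/2} + z_β) / d)².
z_{α/2} + z_β = 1.960 + 0.842 = 2.802.
n = 2 × (2.802 / 0.986)² = 2 × 2.842² = 2 × 8.08 = 16.2.
Round up to the next whole participant.

n = 17 per group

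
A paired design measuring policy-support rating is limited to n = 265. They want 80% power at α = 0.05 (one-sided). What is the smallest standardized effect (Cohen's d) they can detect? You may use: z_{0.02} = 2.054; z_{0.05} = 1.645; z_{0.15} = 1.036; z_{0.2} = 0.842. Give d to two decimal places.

d_min ≈ 0.15

For a single sample (or paired design) of n = 265: d_min = (z_{α} + z_β)/√n.
z-sum = 1.645 + 0.842 = 2.487.
d_min = 2.487 / √265 = 2.487 / 16.279 = 0.153.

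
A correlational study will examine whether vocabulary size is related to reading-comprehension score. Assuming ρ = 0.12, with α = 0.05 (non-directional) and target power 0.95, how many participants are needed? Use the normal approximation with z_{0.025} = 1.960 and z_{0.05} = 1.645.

Fisher's z: C = ½·ln((1+r)/(1−r)) = ½·ln(1.2727) = 0.1206.
n = ((z_{α/2} + z_β)/C)² + 3.
(1.960 + 1.645) / 0.1206 = 3.605 / 0.1206 = 29.892.
n = 29.892² + 3 = 893.54 + 3 = 896.5.
Round up.

n = 897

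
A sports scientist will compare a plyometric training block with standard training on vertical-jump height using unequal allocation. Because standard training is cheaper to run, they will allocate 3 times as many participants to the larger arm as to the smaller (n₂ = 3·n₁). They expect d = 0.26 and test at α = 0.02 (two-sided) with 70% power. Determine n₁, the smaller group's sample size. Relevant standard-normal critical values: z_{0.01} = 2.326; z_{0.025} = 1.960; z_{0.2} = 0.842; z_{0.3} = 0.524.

With allocation ratio k = n₂/n₁ = 3, Var(x̄₁−x̄₂) = σ²(1/n₁ + 1/(k·n₁)) = σ²·(k+1)/(k·n₁).
So n₁ = (1 + 1/k)·((z_{α/2} + z_β)/d)² = 1.333 × (2.850/0.26)².
n₁ = 1.333 × 120.16 = 160.2.
Round up: n₁ = 161, giving n₂ = 3 × 161 = 483.

n₁ = 161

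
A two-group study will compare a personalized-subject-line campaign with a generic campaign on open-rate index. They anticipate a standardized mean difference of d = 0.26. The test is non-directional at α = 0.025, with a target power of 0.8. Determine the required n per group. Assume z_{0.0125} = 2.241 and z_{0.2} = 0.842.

n = 282 per group

For two independent groups with equal n: n = 2·((z_{α/2} + z_β) / d)².
z_{α/2} + z_β = 2.241 + 0.842 = 3.083.
n = 2 × (3.083 / 0.26)² = 2 × 11.858² = 2 × 140.60 = 281.2.
Round up to the next whole participant.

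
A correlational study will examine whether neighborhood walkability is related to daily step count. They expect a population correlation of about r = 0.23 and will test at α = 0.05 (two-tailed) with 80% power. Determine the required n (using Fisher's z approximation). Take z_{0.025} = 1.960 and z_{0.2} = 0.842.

Fisher's z: C = ½·ln((1+r)/(1−r)) = ½·ln(1.5974) = 0.2342.
n = ((z_{α/2} + z_β)/C)² + 3.
(1.960 + 0.842) / 0.2342 = 2.802 / 0.2342 = 11.964.
n = 11.964² + 3 = 143.14 + 3 = 146.1.
Round up.

n = 147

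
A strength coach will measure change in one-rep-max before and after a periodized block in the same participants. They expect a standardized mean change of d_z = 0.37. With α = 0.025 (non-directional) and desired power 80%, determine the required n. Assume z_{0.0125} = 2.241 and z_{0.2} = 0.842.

For a paired (one-sample on differences) test: n = ((z_{α/2} + z_β) / d)².
z_{α/2} + z_β = 2.241 + 0.842 = 3.083.
n = (3.083 / 0.37)² = 8.332² = 69.43.
Round up.

n = 70 pairs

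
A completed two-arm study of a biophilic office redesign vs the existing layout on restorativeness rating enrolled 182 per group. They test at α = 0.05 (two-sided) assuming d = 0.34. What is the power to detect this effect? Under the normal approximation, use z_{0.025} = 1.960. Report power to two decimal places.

For two equal groups, power = Φ(d·√(n/2) − z_{α/2}).
d·√(n/2) = 0.34 × √(182/2) = 0.34 × 9.539 = 3.243.
z_β = 3.243 − 1.960 = 1.283.
Power = Φ(1.283) = 0.900.

power ≈ 0.90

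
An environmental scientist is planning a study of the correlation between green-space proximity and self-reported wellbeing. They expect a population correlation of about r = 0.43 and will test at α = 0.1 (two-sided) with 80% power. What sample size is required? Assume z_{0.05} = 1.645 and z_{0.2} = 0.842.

Fisher's z: C = ½·ln((1+r)/(1−r)) = ½·ln(2.5088) = 0.4599.
n = ((z_{α/2} + z_β)/C)² + 3.
(1.645 + 0.842) / 0.4599 = 2.487 / 0.4599 = 5.408.
n = 5.408² + 3 = 29.24 + 3 = 32.2.
Round up.

n = 33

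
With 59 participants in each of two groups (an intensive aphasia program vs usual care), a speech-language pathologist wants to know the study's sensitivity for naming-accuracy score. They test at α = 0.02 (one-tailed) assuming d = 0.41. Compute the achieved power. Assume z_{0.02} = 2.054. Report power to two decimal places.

For two equal groups, power = Φ(d·√(n/2) − z_{α}).
d·√(n/2) = 0.41 × √(59/2) = 0.41 × 5.431 = 2.227.
z_β = 2.227 − 2.054 = 0.173.
Power = Φ(0.173) = 0.569.

power ≈ 0.57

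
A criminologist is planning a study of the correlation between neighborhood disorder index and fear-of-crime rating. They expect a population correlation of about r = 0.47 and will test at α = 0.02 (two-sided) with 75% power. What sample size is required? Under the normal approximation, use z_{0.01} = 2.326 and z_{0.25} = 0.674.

Fisher's z: C = ½·ln((1+r)/(1−r)) = ½·ln(2.7736) = 0.5101.
n = ((z_{α/2} + z_β)/C)² + 3.
(2.326 + 0.674) / 0.5101 = 3.000 / 0.5101 = 5.881.
n = 5.881² + 3 = 34.59 + 3 = 37.6.
Round up.

n = 38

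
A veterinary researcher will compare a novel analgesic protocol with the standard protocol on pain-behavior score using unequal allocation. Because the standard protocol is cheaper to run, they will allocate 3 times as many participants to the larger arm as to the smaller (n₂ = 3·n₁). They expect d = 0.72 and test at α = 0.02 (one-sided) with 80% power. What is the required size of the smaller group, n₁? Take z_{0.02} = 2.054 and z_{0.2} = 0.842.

With allocation ratio k = n₂/n₁ = 3, Var(x̄₁−x̄₂) = σ²(1/n₁ + 1/(k·n₁)) = σ²·(k+1)/(k·n₁).
So n₁ = (1 + 1/k)·((z_{α} + z_β)/d)² = 1.333 × (2.896/0.72)².
n₁ = 1.333 × 16.18 = 21.6.
Round up: n₁ = 22, giving n₂ = 3 × 22 = 66.

n₁ = 22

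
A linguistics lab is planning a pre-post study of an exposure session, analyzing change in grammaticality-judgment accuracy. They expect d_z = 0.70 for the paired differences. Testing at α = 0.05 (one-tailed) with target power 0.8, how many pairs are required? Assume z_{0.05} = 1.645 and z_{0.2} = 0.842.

For a paired (one-sample on differences) test: n = ((z_{α} + z_β) / d)².
z_{α} + z_β = 1.645 + 0.842 = 2.487.
n = (2.487 / 0.70)² = 3.553² = 12.62.
Round up.

n = 13 pairs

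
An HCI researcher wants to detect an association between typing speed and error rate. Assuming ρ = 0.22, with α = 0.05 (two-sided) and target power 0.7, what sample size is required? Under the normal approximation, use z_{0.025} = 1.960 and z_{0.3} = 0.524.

Fisher's z: C = ½·ln((1+r)/(1−r)) = ½·ln(1.5641) = 0.2237.
n = ((z_{α/2} + z_β)/C)² + 3.
(1.960 + 0.524) / 0.2237 = 2.484 / 0.2237 = 11.104.
n = 11.104² + 3 = 123.30 + 3 = 126.3.
Round up.

n = 127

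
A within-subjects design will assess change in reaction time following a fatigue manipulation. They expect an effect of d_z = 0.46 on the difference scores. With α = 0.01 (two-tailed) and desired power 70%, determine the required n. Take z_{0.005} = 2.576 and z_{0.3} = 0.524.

n = 46 pairs

For a paired (one-sample on differences) test: n = ((z_{α/2} + z_β) / d)².
z_{α/2} + z_β = 2.576 + 0.524 = 3.100.
n = (3.100 / 0.46)² = 6.739² = 45.42.
Round up.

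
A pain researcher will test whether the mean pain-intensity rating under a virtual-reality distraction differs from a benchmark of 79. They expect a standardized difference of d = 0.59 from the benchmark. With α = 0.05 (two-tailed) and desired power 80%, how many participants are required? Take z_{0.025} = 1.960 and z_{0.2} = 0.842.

n = 23

For a one-sample test: n = ((z_{α/2} + z_β) / d)².
z_{α/2} + z_β = 1.960 + 0.842 = 2.802.
n = (2.802 / 0.59)² = 4.749² = 22.55.
Round up.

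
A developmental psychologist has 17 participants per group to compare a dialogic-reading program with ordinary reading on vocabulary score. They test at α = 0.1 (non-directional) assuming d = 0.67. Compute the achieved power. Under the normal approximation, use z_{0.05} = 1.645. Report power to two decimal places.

For two equal groups, power = Φ(d·√(n/2) − z_{α/2}).
d·√(n/2) = 0.67 × √(17/2) = 0.67 × 2.915 = 1.953.
z_β = 1.953 − 1.645 = 0.308.
Power = Φ(0.308) = 0.621.

power ≈ 0.62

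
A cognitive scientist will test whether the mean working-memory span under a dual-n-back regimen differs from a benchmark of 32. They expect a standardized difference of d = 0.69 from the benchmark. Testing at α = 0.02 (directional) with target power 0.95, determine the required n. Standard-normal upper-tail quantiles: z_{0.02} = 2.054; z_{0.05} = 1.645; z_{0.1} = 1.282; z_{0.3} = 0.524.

For a one-sample test: n = ((z_{α} + z_β) / d)².
z_{α} + z_β = 2.054 + 1.645 = 3.699.
n = (3.699 / 0.69)² = 5.361² = 28.74.
Round up.

n = 29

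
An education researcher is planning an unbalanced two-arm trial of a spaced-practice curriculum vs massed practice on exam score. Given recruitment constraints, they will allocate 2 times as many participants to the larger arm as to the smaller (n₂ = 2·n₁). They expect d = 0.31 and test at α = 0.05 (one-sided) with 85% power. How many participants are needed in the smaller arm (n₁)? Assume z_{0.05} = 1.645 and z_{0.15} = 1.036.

With allocation ratio k = n₂/n₁ = 2, Var(x̄₁−x̄₂) = σ²(1/n₁ + 1/(k·n₁)) = σ²·(k+1)/(k·n₁).
So n₁ = (1 + 1/k)·((z_{α} + z_β)/d)² = 1.500 × (2.681/0.31)².
n₁ = 1.500 × 74.79 = 112.2.
Round up: n₁ = 113, giving n₂ = 2 × 113 = 226.

n₁ = 113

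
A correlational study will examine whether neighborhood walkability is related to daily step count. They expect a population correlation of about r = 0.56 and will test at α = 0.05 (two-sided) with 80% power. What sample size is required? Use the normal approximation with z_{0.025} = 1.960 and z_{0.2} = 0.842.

n = 23

Fisher's z: C = ½·ln((1+r)/(1−r)) = ½·ln(3.5455) = 0.6328.
n = ((z_{α/2} + z_β)/C)² + 3.
(1.960 + 0.842) / 0.6328 = 2.802 / 0.6328 = 4.428.
n = 4.428² + 3 = 19.61 + 3 = 22.6.
Round up.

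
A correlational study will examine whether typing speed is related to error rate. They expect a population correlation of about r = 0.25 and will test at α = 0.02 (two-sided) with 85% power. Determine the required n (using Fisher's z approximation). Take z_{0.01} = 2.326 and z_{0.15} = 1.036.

n = 177

Fisher's z: C = ½·ln((1+r)/(1−r)) = ½·ln(1.6667) = 0.2554.
n = ((z_{α/2} + z_β)/C)² + 3.
(2.326 + 1.036) / 0.2554 = 3.362 / 0.2554 = 13.164.
n = 13.164² + 3 = 173.28 + 3 = 176.3.
Round up.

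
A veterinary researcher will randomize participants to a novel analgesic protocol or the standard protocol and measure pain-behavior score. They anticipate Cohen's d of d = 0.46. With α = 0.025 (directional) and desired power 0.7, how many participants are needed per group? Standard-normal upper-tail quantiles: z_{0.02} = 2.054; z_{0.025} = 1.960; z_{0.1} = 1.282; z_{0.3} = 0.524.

n = 59 per group

For two independent groups with equal n: n = 2·((z_{α} + z_β) / d)².
z_{α} + z_β = 1.960 + 0.524 = 2.484.
n = 2 × (2.484 / 0.46)² = 2 × 5.400² = 2 × 29.16 = 58.3.
Round up to the next whole participant.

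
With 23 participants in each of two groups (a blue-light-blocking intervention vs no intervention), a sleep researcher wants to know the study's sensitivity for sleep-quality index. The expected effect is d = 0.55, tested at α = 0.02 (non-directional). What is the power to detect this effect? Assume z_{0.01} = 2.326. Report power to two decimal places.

For two equal groups, power = Φ(d·√(n/2) − z_{α/2}).
d·√(n/2) = 0.55 × √(23/2) = 0.55 × 3.391 = 1.865.
z_β = 1.865 − 2.326 = -0.461.
Power = Φ(-0.461) = 0.322.

power ≈ 0.32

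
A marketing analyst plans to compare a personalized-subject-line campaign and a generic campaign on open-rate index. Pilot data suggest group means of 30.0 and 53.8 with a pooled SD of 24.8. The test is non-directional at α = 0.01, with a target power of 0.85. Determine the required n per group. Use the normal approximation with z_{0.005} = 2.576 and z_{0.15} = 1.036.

Cohen's d = |M₁ − M₂| / SD_pooled = |30.0 − 53.8| / 24.8 = 23.8 / 24.8 = 0.960.
For two independent groups with equal n: n = 2·((z_{α/2} + z_β) / d)².
z_{α/2} + z_β = 2.576 + 1.036 = 3.612.
n = 2 × (3.612 / 0.960)² = 2 × 3.763² = 2 × 14.16 = 28.3.
Round up to the next whole participant.

n = 29 per group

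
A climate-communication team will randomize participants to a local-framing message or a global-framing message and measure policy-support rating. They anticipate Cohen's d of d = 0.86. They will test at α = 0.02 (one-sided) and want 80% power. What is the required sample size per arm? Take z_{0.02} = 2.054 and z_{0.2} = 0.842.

n = 23 per group

For two independent groups with equal n: n = 2·((z_{α} + z_β) / d)².
z_{α} + z_β = 2.054 + 0.842 = 2.896.
n = 2 × (2.896 / 0.86)² = 2 × 3.367² = 2 × 11.34 = 22.7.
Round up to the next whole participant.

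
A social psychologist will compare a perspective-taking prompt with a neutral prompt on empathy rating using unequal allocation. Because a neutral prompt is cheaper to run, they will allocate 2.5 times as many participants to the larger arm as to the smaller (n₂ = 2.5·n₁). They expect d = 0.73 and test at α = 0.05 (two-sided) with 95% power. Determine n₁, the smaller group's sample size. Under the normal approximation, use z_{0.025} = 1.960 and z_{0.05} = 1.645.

n₁ = 35

With allocation ratio k = n₂/n₁ = 2.5, Var(x̄₁−x̄₂) = σ²(1/n₁ + 1/(k·n₁)) = σ²·(k+1)/(k·n₁).
So n₁ = (1 + 1/k)·((z_{α/2} + z_β)/d)² = 1.400 × (3.605/0.73)².
n₁ = 1.400 × 24.39 = 34.1.
Round up: n₁ = 35, giving n₂ = ⌈2.5 × 35⌉ = ⌈87.5⌉ = 88.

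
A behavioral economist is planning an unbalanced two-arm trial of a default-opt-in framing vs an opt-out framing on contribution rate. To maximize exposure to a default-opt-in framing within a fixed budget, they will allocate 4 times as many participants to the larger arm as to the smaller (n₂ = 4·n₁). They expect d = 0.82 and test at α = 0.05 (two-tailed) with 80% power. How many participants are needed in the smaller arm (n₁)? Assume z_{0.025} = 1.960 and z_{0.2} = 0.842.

With allocation ratio k = n₂/n₁ = 4, Var(x̄₁−x̄₂) = σ²(1/n₁ + 1/(k·n₁)) = σ²·(k+1)/(k·n₁).
So n₁ = (1 + 1/k)·((z_{α/2} + z_β)/d)² = 1.250 × (2.802/0.82)².
n₁ = 1.250 × 11.68 = 14.6.
Round up: n₁ = 15, giving n₂ = 4 × 15 = 60.

n₁ = 15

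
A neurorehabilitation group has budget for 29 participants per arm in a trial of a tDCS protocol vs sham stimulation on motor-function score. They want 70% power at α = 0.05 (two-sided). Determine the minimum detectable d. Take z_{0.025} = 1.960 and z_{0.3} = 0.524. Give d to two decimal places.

For two independent groups of n = 29 each: d_min = (z_{α/2} + z_β)·√(2/n).
z-sum = 1.960 + 0.524 = 2.484.
d_min = 2.484 × √(2/29) = 2.484 × 0.2626 = 0.652.

d_min ≈ 0.65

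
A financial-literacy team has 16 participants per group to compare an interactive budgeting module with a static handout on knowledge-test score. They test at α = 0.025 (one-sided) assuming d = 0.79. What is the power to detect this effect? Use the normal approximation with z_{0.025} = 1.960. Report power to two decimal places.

For two equal groups, power = Φ(d·√(n/2) − z_{α}).
d·√(n/2) = 0.79 × √(16/2) = 0.79 × 2.828 = 2.234.
z_β = 2.234 − 1.960 = 0.274.
Power = Φ(0.274) = 0.608.

power ≈ 0.61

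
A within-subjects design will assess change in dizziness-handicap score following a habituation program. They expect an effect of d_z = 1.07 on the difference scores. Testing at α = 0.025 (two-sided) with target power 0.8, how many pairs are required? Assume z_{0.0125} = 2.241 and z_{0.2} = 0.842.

n = 9 pairs

For a paired (one-sample on differences) test: n = ((z_{α/2} + z_β) / d)².
z_{α/2} + z_β = 2.241 + 0.842 = 3.083.
n = (3.083 / 1.07)² = 2.881² = 8.30.
Round up.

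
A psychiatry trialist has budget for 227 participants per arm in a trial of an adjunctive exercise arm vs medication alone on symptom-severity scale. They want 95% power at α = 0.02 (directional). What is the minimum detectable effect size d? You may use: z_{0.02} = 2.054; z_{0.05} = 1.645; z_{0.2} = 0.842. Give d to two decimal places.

For two independent groups of n = 227 each: d_min = (z_{α} + z_β)·√(2/n).
z-sum = 2.054 + 1.645 = 3.699.
d_min = 3.699 × √(2/227) = 3.699 × 0.0939 = 0.347.

d_min ≈ 0.35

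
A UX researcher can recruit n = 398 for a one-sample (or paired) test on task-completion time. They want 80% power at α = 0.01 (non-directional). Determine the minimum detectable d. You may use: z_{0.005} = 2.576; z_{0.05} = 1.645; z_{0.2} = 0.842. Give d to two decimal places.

For a single sample (or paired design) of n = 398: d_min = (z_{α/2} + z_β)/√n.
z-sum = 2.576 + 0.842 = 3.418.
d_min = 3.418 / √398 = 3.418 / 19.950 = 0.171.

d_min ≈ 0.17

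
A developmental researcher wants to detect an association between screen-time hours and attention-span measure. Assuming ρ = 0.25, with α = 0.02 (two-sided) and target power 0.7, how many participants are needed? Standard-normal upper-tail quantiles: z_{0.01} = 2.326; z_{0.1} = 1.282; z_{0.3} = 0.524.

Fisher's z: C = ½·ln((1+r)/(1−r)) = ½·ln(1.6667) = 0.2554.
n = ((z_{α/2} + z_β)/C)² + 3.
(2.326 + 0.524) / 0.2554 = 2.850 / 0.2554 = 11.159.
n = 11.159² + 3 = 124.52 + 3 = 127.5.
Round up.

n = 128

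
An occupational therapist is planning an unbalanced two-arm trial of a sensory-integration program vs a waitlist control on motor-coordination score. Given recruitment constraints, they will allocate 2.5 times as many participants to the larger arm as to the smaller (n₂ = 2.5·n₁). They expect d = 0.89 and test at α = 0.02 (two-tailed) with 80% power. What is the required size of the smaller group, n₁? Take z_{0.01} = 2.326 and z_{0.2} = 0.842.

With allocation ratio k = n₂/n₁ = 2.5, Var(x̄₁−x̄₂) = σ²(1/n₁ + 1/(k·n₁)) = σ²·(k+1)/(k·n₁).
So n₁ = (1 + 1/k)·((z_{α/2} + z_β)/d)² = 1.400 × (3.168/0.89)².
n₁ = 1.400 × 12.67 = 17.7.
Round up: n₁ = 18, giving n₂ = 2.5 × 18 = 45.

n₁ = 18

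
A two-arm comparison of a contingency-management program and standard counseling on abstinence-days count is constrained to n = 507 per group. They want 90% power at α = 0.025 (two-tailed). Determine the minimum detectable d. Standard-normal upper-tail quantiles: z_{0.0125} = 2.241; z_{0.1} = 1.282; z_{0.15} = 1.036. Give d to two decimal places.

For two independent groups of n = 507 each: d_min = (z_{α/2} + z_β)·√(2/n).
z-sum = 2.241 + 1.282 = 3.523.
d_min = 3.523 × √(2/507) = 3.523 × 0.0628 = 0.221.

d_min ≈ 0.22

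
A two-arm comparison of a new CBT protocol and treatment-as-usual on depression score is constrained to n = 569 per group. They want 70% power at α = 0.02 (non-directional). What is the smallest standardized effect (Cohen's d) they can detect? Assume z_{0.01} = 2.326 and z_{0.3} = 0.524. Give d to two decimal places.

For two independent groups of n = 569 each: d_min = (z_{α/2} + z_β)·√(2/n).
z-sum = 2.326 + 0.524 = 2.850.
d_min = 2.850 × √(2/569) = 2.850 × 0.0593 = 0.169.

d_min ≈ 0.17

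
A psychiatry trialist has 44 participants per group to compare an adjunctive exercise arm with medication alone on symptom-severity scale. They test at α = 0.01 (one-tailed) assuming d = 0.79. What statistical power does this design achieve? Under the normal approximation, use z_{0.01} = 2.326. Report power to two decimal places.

For two equal groups, power = Φ(d·√(n/2) − z_{α}).
d·√(n/2) = 0.79 × √(44/2) = 0.79 × 4.690 = 3.705.
z_β = 3.705 − 2.326 = 1.379.
Power = Φ(1.379) = 0.916.

power ≈ 0.92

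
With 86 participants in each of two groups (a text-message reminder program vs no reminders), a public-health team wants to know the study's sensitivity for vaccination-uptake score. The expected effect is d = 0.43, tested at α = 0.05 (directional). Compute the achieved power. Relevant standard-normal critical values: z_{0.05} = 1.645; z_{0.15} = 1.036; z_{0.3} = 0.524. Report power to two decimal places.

For two equal groups, power = Φ(d·√(n/2) − z_{α}).
d·√(n/2) = 0.43 × √(86/2) = 0.43 × 6.557 = 2.820.
z_β = 2.820 − 1.645 = 1.175.
Power = Φ(1.175) = 0.880.

power ≈ 0.88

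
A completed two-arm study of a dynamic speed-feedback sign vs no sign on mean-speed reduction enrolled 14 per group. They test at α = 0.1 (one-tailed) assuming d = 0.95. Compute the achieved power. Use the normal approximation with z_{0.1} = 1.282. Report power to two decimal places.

For two equal groups, power = Φ(d·√(n/2) − z_{α}).
d·√(n/2) = 0.95 × √(14/2) = 0.95 × 2.646 = 2.513.
z_β = 2.513 − 1.282 = 1.231.
Power = Φ(1.231) = 0.891.

power ≈ 0.89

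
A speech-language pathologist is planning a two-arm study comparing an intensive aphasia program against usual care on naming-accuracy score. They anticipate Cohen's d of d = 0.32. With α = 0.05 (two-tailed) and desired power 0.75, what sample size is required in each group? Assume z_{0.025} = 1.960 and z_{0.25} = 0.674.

n = 136 per group

For two independent groups with equal n: n = 2·((z_{α/2} + z_β) / d)².
z_{α/2} + z_β = 1.960 + 0.674 = 2.634.
n = 2 × (2.634 / 0.32)² = 2 × 8.231² = 2 × 67.75 = 135.5.
Round up to the next whole participant.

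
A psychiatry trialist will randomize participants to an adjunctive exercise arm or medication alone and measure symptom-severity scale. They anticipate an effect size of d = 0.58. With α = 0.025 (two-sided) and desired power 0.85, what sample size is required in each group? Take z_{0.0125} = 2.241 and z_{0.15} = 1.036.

n = 64 per group

For two independent groups with equal n: n = 2·((z_{α/2} + z_β) / d)².
z_{α/2} + z_β = 2.241 + 1.036 = 3.277.
n = 2 × (3.277 / 0.58)² = 2 × 5.650² = 2 × 31.92 = 63.8.
Round up to the next whole participant.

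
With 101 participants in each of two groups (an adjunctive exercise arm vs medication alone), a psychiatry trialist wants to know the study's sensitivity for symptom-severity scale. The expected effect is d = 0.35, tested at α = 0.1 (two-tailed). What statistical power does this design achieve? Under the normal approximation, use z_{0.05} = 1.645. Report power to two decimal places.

For two equal groups, power = Φ(d·√(n/2) − z_{α/2}).
d·√(n/2) = 0.35 × √(101/2) = 0.35 × 7.106 = 2.487.
z_β = 2.487 − 1.645 = 0.842.
Power = Φ(0.842) = 0.800.

power ≈ 0.80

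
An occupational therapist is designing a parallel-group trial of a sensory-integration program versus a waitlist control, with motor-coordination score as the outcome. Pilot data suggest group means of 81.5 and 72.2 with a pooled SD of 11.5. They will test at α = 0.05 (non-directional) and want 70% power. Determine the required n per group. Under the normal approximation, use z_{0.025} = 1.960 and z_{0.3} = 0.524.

Cohen's d = |M₁ − M₂| / SD_pooled = |81.5 − 72.2| / 11.5 = 9.3 / 11.5 = 0.809.
For two independent groups with equal n: n = 2·((z_{α/2} + z_β) / d)².
z_{α/2} + z_β = 1.960 + 0.524 = 2.484.
n = 2 × (2.484 / 0.809)² = 2 × 3.070² = 2 × 9.43 = 18.9.
Round up to the next whole participant.

n = 19 per group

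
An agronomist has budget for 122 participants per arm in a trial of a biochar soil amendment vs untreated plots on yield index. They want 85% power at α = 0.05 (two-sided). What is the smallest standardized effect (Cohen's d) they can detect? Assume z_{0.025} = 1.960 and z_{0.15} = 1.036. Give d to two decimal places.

For two independent groups of n = 122 each: d_min = (z_{α/2} + z_β)·√(2/n).
z-sum = 1.960 + 1.036 = 2.996.
d_min = 2.996 × √(2/122) = 2.996 × 0.1280 = 0.384.

d_min ≈ 0.38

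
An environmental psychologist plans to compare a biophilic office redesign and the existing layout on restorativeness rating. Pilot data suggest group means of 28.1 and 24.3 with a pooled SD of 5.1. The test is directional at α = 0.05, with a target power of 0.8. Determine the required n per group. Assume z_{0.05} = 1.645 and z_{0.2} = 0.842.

n = 23 per group

Cohen's d = |M₁ − M₂| / SD_pooled = |28.1 − 24.3| / 5.1 = 3.8 / 5.1 = 0.745.
For two independent groups with equal n: n = 2·((z_{α} + z_β) / d)².
z_{α} + z_β = 1.645 + 0.842 = 2.487.
n = 2 × (2.487 / 0.745)² = 2 × 3.338² = 2 × 11.14 = 22.3.
Round up to the next whole participant.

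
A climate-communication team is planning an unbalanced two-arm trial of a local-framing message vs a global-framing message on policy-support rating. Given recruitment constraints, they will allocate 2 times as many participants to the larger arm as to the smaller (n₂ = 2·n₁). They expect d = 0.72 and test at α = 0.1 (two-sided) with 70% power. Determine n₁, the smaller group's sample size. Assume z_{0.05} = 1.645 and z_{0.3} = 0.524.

With allocation ratio k = n₂/n₁ = 2, Var(x̄₁−x̄₂) = σ²(1/n₁ + 1/(k·n₁)) = σ²·(k+1)/(k·n₁).
So n₁ = (1 + 1/k)·((z_{α/2} + z_β)/d)² = 1.500 × (2.169/0.72)².
n₁ = 1.500 × 9.08 = 13.6.
Round up: n₁ = 14, giving n₂ = 2 × 14 = 28.

n₁ = 14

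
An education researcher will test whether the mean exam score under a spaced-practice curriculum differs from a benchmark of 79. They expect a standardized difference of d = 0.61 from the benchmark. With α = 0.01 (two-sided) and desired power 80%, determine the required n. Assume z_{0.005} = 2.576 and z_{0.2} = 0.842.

For a one-sample test: n = ((z_{α/2} + z_β) / d)².
z_{α/2} + z_β = 2.576 + 0.842 = 3.418.
n = (3.418 / 0.61)² = 5.603² = 31.40.
Round up.

n = 32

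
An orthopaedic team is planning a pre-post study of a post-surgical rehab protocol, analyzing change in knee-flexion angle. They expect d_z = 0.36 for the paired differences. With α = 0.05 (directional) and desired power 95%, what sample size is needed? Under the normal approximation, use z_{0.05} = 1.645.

For a paired (one-sample on differences) test: n = ((z_{α} + z_β) / d)².
z_{α} + z_β = 1.645 + 1.645 = 3.290.
n = (3.290 / 0.36)² = 9.139² = 83.52.
Round up.

n = 84 pairs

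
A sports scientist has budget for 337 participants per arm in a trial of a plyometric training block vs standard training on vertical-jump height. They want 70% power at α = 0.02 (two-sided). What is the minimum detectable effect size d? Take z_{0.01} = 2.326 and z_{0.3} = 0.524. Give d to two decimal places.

For two independent groups of n = 337 each: d_min = (z_{α/2} + z_β)·√(2/n).
z-sum = 2.326 + 0.524 = 2.850.
d_min = 2.850 × √(2/337) = 2.850 × 0.0770 = 0.220.

d_min ≈ 0.22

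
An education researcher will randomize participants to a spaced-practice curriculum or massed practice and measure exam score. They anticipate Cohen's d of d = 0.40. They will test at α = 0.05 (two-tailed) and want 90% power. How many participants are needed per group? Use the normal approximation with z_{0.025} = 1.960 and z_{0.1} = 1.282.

For two independent groups with equal n: n = 2·((z_{α/2} + z_β) / d)².
z_{α/2} + z_β = 1.960 + 1.282 = 3.242.
n = 2 × (3.242 / 0.40)² = 2 × 8.105² = 2 × 65.69 = 131.4.
Round up to the next whole participant.

n = 132 per group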